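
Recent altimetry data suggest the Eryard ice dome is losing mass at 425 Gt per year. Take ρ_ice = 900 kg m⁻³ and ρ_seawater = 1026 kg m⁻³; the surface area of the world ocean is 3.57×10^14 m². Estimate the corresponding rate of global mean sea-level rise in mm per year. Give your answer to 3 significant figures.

≈ 1.16 mm/yr

ρ_w = 1026 kg m⁻³. Annual water volume added = 425 Gt / ρ_w = 4.250×10^14 kg / 1026 kg m⁻³ = 4.142×10^11 m³.
Δh per year = 4.142×10^11 / 3.57×10^14 = 1.16×10^-3 m = 1.16 mm.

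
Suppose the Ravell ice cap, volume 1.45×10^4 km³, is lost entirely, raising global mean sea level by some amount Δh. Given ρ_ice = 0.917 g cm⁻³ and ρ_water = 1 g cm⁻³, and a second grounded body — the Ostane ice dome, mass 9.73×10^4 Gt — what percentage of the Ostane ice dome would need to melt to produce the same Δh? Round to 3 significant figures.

Equal sea-level rise means equal mass of meltwater, i.e. equal mass of ice lost.
Ice mass of Ravell: 1.330×10^16 kg; ice mass of Ostane: 9.730×10^16 kg.
Fraction required = 1.330×10^16 / 9.730×10^16 = 0.137 → 13.7 %.

≈ 13.7 %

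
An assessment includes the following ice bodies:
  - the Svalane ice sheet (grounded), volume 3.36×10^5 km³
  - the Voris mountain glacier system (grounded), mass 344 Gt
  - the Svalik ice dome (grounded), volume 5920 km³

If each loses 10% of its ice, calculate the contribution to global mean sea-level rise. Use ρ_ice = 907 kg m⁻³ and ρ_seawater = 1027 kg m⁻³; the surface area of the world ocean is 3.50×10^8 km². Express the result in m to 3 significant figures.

≈ 0.0864 m

Svalane: 0.1 × 3.36×10^5 km³ × (907/1027) = 2.967×10^4 km³ of water.
Voris: 0.1 × 344 Gt = 3.440×10^13 kg; dividing by ρ_w = 1027 kg m⁻³ gives 3.350×10^10 m³ of water.
Svalik: 0.1 × 5920 km³ × (907/1027) = 522.8 km³ of water.
Total added water ≈ 3.023×10^13 m³ over 3.50×10^14 m² → Δh = 0.0864 m.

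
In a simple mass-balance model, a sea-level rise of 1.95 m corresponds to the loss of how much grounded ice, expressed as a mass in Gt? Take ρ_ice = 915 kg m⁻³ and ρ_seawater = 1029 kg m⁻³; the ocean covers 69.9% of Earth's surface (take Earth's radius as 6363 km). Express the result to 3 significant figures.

≈ 7.14×10^5 Gt

Required water volume = Δh × A = 1.95 m × 3.56×10^14 m² = 6.935×10^14 m³.
ρ_w = 1029 kg m⁻³, so the mass of water = 6.935×10^14 m³ × 1029 kg m⁻³ = 7.136×10^17 kg = 7.14×10^5 Gt (and the same mass of ice, by conservation).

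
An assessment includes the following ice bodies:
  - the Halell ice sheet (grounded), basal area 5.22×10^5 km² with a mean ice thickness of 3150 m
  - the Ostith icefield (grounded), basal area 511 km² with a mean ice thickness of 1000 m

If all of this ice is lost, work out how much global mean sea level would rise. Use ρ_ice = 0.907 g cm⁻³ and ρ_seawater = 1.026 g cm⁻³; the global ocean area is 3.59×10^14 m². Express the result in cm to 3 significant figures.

≈ 405 cm

Halell: ice volume = 5.22×10^5 km² × 3150 m = 1.644×10^6 km³; 1.644×10^6 × (907/1026) = 1.454×10^6 km³ of water.
Ostith: ice volume = 511 km² × 1000 m = 511.0 km³; 511.0 × (907/1026) = 451.7 km³ of water.
Total added water ≈ 1.454×10^15 m³ over 3.59×10^14 m² → Δh = 4.05 m = 405 cm.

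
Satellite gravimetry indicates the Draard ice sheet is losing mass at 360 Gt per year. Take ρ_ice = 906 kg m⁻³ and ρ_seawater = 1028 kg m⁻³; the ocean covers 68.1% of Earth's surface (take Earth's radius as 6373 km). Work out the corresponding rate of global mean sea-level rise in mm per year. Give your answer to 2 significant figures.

ρ_w = 1028 kg m⁻³. Annual water volume added = 360 Gt / ρ_w = 3.600×10^14 kg / 1028 kg m⁻³ = 3.502×10^11 m³.
Δh per year = 3.502×10^11 / 3.48×10^14 = 1.01×10^-3 m = 1.0 mm.

≈ 1.0 mm/yr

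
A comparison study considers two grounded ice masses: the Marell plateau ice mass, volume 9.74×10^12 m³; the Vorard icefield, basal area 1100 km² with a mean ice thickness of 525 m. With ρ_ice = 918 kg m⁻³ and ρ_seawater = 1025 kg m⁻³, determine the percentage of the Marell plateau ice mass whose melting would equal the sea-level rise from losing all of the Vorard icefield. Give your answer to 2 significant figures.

Equal sea-level rise means equal mass of meltwater, i.e. equal mass of ice lost.
Ice mass of Vorard: 5.301×10^14 kg; ice mass of Marell: 8.941×10^15 kg.
Fraction required = 5.301×10^14 / 8.941×10^15 = 0.0593 → 5.9 %.

≈ 5.9 %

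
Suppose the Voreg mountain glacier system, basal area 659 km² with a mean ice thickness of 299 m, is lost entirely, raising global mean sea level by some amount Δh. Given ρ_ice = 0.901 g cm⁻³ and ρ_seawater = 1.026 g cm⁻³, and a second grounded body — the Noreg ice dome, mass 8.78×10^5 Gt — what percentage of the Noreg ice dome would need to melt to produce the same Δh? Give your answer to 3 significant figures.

Equal sea-level rise means equal mass of meltwater, i.e. equal mass of ice lost.
Ice mass of Voreg: 1.775×10^14 kg; ice mass of Noreg: 8.780×10^17 kg.
Fraction required = 1.775×10^14 / 8.780×10^17 = 2.02×10^-4 → 0.0202 %.

≈ 0.0202 %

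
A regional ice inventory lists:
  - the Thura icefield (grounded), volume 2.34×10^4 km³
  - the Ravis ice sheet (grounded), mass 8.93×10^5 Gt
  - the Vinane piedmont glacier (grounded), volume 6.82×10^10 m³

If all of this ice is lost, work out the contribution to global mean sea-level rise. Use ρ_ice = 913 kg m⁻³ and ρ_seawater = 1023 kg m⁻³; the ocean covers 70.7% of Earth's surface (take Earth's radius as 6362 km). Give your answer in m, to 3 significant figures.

Thura: 2.34×10^4 km³ × (913/1023) = 2.088×10^4 km³ of water.
Ravis: 8.93×10^5 Gt = 8.930×10^17 kg; dividing by ρ_w = 1023 kg m⁻³ gives 8.729×10^14 m³ of water.
Vinane: 6.82×10^10 m³ × (913/1023) = 6.087×10^10 m³ of water.
Total added water ≈ 8.939×10^14 m³ over 3.60×10^14 m² → Δh = 2.49 m.

≈ 2.49 m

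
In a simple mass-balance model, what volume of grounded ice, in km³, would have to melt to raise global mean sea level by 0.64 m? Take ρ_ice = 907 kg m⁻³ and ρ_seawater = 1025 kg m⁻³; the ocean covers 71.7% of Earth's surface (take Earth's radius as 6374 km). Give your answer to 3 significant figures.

≈ 2.65×10^5 km³

Required water volume = Δh × A = 0.64 m × 3.66×10^14 m² = 2.343×10^14 m³ = 2.343×10^5 km³.
Ice volume = water volume × ρ_w/ρ_ice = 2.343×10^5 × 1025/907 = 2.65×10^5 km³.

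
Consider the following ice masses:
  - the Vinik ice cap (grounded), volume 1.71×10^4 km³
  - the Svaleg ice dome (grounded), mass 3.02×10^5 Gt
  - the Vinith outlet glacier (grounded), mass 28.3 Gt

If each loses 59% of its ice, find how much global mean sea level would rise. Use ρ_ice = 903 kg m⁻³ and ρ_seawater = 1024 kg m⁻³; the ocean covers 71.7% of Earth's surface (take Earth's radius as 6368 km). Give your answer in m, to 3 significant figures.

≈ 0.501 m

Vinik: 0.59 × 1.71×10^4 km³ × (903/1024) = 8897 km³ of water.
Svaleg: 0.59 × 3.02×10^5 Gt = 1.782×10^17 kg; dividing by ρ_w = 1024 kg m⁻³ gives 1.740×10^14 m³ of water.
Vinith: 0.59 × 28.3 Gt = 1.670×10^13 kg; dividing by ρ_w = 1024 kg m⁻³ gives 1.631×10^10 m³ of water.
Total added water ≈ 1.829×10^14 m³ over 3.65×10^14 m² → Δh = 0.501 m.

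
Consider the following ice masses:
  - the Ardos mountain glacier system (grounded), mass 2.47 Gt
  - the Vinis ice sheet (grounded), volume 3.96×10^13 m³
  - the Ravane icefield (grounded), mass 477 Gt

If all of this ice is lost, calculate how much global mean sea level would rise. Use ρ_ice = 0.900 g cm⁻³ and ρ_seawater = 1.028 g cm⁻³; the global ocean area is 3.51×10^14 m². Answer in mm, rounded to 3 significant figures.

Ardos: 2.47 Gt = 2.470×10^12 kg; dividing by ρ_w = 1.028 g cm⁻³ = 1028 kg m⁻³ gives 2.403×10^9 m³ of water.
Vinis: 3.96×10^13 m³ × (900/1028) = 3.467×10^13 m³ of water.
Ravane: 477 Gt = 4.770×10^14 kg; dividing by ρ_w = 1028 kg m⁻³ gives 4.640×10^11 m³ of water.
Total added water ≈ 3.514×10^13 m³ over 3.51×10^14 m² → Δh = 0.100 m = 100 mm.

≈ 100 mm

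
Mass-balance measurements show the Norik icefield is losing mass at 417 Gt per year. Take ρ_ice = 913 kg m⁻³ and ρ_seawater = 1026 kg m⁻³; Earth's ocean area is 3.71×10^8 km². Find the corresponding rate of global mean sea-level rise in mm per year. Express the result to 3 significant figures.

ρ_w = 1026 kg m⁻³. Annual water volume added = 417 Gt / ρ_w = 4.170×10^14 kg / 1026 kg m⁻³ = 4.064×10^11 m³.
Δh per year = 4.064×10^11 / 3.71×10^14 = 1.10×10^-3 m = 1.10 mm.

≈ 1.10 mm/yr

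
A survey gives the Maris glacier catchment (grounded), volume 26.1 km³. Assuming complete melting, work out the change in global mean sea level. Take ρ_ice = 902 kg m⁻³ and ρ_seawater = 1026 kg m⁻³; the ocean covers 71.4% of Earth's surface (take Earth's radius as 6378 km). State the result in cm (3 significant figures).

Maris: 26.1 km³ × (902/1026) = 22.95 km³ of water.
Spread over 3.65×10^14 m² of ocean, Δh = 2.295×10^10 / 3.65×10^14 = 6.29×10^-5 m = 6.29×10^-3 cm.

≈ 6.29×10^-3 cm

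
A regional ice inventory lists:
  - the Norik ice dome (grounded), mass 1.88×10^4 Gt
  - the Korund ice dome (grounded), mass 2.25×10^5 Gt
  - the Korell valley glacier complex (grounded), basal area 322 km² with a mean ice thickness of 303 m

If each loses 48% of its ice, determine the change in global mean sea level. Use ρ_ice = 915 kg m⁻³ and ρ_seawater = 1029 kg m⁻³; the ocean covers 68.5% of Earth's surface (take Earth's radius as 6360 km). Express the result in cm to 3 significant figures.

Norik: 0.48 × 1.88×10^4 Gt = 9.024×10^15 kg; dividing by ρ_w = 1029 kg m⁻³ gives 8.770×10^12 m³ of water.
Korund: 0.48 × 2.25×10^5 Gt = 1.080×10^17 kg; dividing by ρ_w = 1029 kg m⁻³ gives 1.050×10^14 m³ of water.
Korell: ice volume = 322 km² × 303 m = 97.57 km³; 0.48 × 97.57 × (915/1029) = 41.64 km³ of water.
Total added water ≈ 1.138×10^14 m³ over 3.48×10^14 m² → Δh = 0.327 m = 32.7 cm.

≈ 32.7 cm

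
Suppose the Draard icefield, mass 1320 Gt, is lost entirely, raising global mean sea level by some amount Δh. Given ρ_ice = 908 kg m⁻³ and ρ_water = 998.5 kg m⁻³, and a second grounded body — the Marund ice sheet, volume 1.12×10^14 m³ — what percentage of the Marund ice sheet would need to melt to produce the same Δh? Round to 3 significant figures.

≈ 1.30 %

Equal sea-level rise means equal mass of meltwater, i.e. equal mass of ice lost.
Ice mass of Draard: 1.320×10^15 kg; ice mass of Marund: 1.017×10^17 kg.
Fraction required = 1.320×10^15 / 1.017×10^17 = 0.0130 → 1.30 %.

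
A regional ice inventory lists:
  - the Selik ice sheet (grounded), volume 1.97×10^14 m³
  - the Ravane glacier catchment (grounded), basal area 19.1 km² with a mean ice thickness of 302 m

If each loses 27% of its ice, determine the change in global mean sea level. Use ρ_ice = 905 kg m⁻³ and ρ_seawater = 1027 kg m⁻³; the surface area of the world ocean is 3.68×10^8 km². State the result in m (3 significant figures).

Selik: 0.27 × 1.97×10^14 m³ × (905/1027) = 4.687×10^13 m³ of water.
Ravane: ice volume = 19.1 km² × 302 m = 5.768 km³; 0.27 × 5.768 × (905/1027) = 1.372 km³ of water.
Total added water ≈ 4.687×10^13 m³ over 3.68×10^14 m² → Δh = 0.127 m.

≈ 0.127 m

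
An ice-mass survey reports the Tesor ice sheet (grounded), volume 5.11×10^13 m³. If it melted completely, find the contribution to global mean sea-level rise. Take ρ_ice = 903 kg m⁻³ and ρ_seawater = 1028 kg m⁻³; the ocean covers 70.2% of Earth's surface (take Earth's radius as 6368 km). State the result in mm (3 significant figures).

≈ 125 mm

Tesor: 5.11×10^13 m³ × (903/1028) = 4.489×10^13 m³ of water.
Spread over 3.58×10^14 m² of ocean, Δh = 4.489×10^13 / 3.58×10^14 = 0.125 m = 125 mm.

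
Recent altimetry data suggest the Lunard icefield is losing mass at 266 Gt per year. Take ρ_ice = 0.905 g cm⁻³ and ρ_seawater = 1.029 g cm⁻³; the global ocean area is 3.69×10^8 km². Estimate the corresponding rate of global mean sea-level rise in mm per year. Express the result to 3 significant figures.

ρ_w = 1.029 g cm⁻³ = 1029 kg m⁻³. Annual water volume added = 266 Gt / ρ_w = 2.660×10^14 kg / 1029 kg m⁻³ = 2.585×10^11 m³.
Δh per year = 2.585×10^11 / 3.69×10^14 = 7.01×10^-4 m = 0.701 mm.

≈ 0.701 mm/yr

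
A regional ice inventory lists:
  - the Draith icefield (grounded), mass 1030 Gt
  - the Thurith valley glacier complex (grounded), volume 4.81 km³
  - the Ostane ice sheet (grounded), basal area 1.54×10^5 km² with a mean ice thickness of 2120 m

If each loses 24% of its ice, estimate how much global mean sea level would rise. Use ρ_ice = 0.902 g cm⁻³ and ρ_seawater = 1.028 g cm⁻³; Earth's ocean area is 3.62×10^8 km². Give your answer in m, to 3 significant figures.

Draith: 0.24 × 1030 Gt = 2.472×10^14 kg; dividing by ρ_w = 1.028 g cm⁻³ = 1028 kg m⁻³ gives 2.405×10^11 m³ of water.
Thurith: 0.24 × 4.81 km³ × (902/1028) = 1.013 km³ of water.
Ostane: ice volume = 1.54×10^5 km² × 2120 m = 3.265×10^5 km³; 0.24 × 3.265×10^5 × (902/1028) = 6.875×10^4 km³ of water.
Total added water ≈ 6.899×10^13 m³ over 3.62×10^14 m² → Δh = 0.191 m.

≈ 0.191 m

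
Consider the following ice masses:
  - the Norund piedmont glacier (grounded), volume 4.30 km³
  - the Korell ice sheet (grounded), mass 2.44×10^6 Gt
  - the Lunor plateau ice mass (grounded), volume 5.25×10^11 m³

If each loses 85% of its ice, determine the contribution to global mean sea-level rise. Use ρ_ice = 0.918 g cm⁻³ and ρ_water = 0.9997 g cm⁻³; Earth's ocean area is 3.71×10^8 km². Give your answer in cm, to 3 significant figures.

Norund: 0.85 × 4.30 km³ × (918/999.7) = 3.356 km³ of water.
Korell: 0.85 × 2.44×10^6 Gt = 2.074×10^18 kg; dividing by ρ_w = 0.9997 g cm⁻³ = 999.7 kg m⁻³ gives 2.075×10^15 m³ of water.
Lunor: 0.85 × 5.25×10^11 m³ × (918/999.7) = 4.098×10^11 m³ of water.
Total added water ≈ 2.075×10^15 m³ over 3.71×10^14 m² → Δh = 5.59 m = 559 cm.

≈ 559 cm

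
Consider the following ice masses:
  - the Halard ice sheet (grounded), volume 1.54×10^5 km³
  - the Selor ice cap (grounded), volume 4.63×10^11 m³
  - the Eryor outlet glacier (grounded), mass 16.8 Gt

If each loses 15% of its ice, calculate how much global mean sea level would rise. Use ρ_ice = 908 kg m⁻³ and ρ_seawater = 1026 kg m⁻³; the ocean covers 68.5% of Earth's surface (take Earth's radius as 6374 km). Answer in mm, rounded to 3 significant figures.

≈ 58.6 mm

Halard: 0.15 × 1.54×10^5 km³ × (908/1026) = 2.044×10^4 km³ of water.
Selor: 0.15 × 4.63×10^11 m³ × (908/1026) = 6.146×10^10 m³ of water.
Eryor: 0.15 × 16.8 Gt = 2.520×10^12 kg; dividing by ρ_w = 1026 kg m⁻³ gives 2.456×10^9 m³ of water.
Total added water ≈ 2.051×10^13 m³ over 3.50×10^14 m² → Δh = 0.0586 m = 58.6 mm.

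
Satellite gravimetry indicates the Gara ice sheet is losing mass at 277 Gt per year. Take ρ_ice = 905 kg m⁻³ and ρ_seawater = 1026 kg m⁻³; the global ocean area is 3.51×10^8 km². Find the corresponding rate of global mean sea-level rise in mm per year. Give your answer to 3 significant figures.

≈ 0.769 mm/yr

ρ_w = 1026 kg m⁻³. Annual water volume added = 277 Gt / ρ_w = 2.770×10^14 kg / 1026 kg m⁻³ = 2.700×10^11 m³.
Δh per year = 2.700×10^11 / 3.51×10^14 = 7.69×10^-4 m = 0.769 mm.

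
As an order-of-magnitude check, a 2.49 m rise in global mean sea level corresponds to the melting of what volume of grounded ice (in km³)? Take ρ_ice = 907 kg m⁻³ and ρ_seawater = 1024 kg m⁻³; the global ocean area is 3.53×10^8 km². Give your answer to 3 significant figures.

≈ 9.92×10^5 km³

Required water volume = Δh × A = 2.49 m × 3.53×10^14 m² = 8.790×10^14 m³ = 8.790×10^5 km³.
Ice volume = water volume × ρ_w/ρ_ice = 8.790×10^5 × 1024/907 = 9.92×10^5 km³.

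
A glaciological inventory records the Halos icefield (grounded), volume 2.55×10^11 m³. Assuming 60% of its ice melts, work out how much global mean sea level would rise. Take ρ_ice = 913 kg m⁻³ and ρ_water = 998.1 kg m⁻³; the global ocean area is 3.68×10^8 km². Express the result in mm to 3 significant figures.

Halos: 0.6 × 2.55×10^11 m³ × (913/998.1) = 1.400×10^11 m³ of water.
Spread over 3.68×10^14 m² of ocean, Δh = 1.400×10^11 / 3.68×10^14 = 3.80×10^-4 m = 0.380 mm.

≈ 0.380 mm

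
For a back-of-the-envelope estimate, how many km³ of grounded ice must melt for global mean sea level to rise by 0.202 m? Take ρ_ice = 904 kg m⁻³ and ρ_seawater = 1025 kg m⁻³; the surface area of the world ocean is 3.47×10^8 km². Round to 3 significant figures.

≈ 7.95×10^4 km³

Required water volume = Δh × A = 0.202 m × 3.47×10^14 m² = 7.009×10^13 m³ = 7.009×10^4 km³.
Ice volume = water volume × ρ_w/ρ_ice = 7.009×10^4 × 1025/904 = 7.95×10^4 km³.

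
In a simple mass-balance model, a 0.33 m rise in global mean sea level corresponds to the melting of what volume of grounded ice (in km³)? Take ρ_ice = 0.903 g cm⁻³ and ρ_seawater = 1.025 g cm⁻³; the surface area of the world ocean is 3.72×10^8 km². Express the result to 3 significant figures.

Required water volume = Δh × A = 0.33 m × 3.72×10^14 m² = 1.228×10^14 m³ = 1.228×10^5 km³.
Ice volume = water volume × ρ_w/ρ_ice = 1.228×10^5 × 1025/903 = 1.39×10^5 km³.

≈ 1.39×10^5 km³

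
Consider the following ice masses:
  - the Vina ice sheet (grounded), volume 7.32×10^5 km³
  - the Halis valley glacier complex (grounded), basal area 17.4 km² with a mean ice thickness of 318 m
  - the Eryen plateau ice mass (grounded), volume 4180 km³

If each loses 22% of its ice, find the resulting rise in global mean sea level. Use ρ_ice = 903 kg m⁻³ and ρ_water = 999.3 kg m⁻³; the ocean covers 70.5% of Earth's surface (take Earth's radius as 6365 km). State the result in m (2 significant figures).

≈ 0.41 m

Vina: 0.22 × 7.32×10^5 km³ × (903/999.3) = 1.455×10^5 km³ of water.
Halis: ice volume = 17.4 km² × 318 m = 5.533 km³; 0.22 × 5.533 × (903/999.3) = 1.100 km³ of water.
Eryen: 0.22 × 4180 km³ × (903/999.3) = 831.0 km³ of water.
Total added water ≈ 1.464×10^14 m³ over 3.59×10^14 m² → Δh = 0.408 m.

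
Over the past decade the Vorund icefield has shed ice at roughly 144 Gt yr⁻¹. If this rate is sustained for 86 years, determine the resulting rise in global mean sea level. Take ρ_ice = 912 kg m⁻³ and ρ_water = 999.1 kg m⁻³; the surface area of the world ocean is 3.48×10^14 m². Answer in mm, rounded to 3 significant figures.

Total mass lost = 144 Gt/yr × 86 yr = 1.238×10^4 Gt = 1.238×10^16 kg.
ρ_w = 999.1 kg m⁻³, so water volume = 1.238×10^16 / 999.1 = 1.240×10^13 m³.
Δh = 1.240×10^13 / 3.48×10^14 = 0.0356 m = 35.6 mm.

≈ 35.6 mm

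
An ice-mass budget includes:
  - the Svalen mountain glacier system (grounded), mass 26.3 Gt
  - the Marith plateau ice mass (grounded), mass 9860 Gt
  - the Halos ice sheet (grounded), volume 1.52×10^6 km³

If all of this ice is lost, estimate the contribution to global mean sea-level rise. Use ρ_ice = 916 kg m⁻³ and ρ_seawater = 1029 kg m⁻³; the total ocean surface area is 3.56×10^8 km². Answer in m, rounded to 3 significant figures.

Svalen: 26.3 Gt = 2.630×10^13 kg; dividing by ρ_w = 1029 kg m⁻³ gives 2.556×10^10 m³ of water.
Marith: 9860 Gt = 9.860×10^15 kg; dividing by ρ_w = 1029 kg m⁻³ gives 9.582×10^12 m³ of water.
Halos: 1.52×10^6 km³ × (916/1029) = 1.353×10^6 km³ of water.
Total added water ≈ 1.363×10^15 m³ over 3.56×10^14 m² → Δh = 3.83 m.

≈ 3.83 m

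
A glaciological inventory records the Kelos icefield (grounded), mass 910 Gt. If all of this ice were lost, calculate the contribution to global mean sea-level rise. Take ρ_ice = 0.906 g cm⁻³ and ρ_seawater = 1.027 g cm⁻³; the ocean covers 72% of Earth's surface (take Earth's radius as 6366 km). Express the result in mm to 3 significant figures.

Kelos: 910 Gt = 9.100×10^14 kg; dividing by ρ_w = 1.027 g cm⁻³ = 1027 kg m⁻³ gives 8.861×10^11 m³ of water.
Spread over 3.67×10^14 m² of ocean, Δh = 8.861×10^11 / 3.67×10^14 = 2.42×10^-3 m = 2.42 mm.

≈ 2.42 mm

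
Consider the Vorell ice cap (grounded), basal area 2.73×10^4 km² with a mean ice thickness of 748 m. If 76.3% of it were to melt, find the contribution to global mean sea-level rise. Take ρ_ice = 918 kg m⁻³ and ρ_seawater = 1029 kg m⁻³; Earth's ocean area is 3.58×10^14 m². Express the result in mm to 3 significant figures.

≈ 38.8 mm

Vorell: ice volume = 2.73×10^4 km² × 748 m = 2.042×10^4 km³; 0.763 × 2.042×10^4 × (918/1029) = 1.390×10^4 km³ of water.
Spread over 3.58×10^14 m² of ocean, Δh = 1.390×10^13 / 3.58×10^14 = 0.0388 m = 38.8 mm.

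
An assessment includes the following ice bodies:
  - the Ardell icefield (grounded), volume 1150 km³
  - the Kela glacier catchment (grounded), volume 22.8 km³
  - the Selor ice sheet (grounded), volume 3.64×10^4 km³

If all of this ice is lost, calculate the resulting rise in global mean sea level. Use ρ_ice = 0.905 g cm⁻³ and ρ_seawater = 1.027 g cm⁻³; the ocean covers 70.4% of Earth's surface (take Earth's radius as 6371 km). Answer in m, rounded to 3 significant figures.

≈ 0.0922 m

Ardell: 1150 km³ × (905/1027) = 1013 km³ of water.
Kela: 22.8 km³ × (905/1027) = 20.09 km³ of water.
Selor: 3.64×10^4 km³ × (905/1027) = 3.208×10^4 km³ of water.
Total added water ≈ 3.311×10^13 m³ over 3.59×10^14 m² → Δh = 0.0922 m.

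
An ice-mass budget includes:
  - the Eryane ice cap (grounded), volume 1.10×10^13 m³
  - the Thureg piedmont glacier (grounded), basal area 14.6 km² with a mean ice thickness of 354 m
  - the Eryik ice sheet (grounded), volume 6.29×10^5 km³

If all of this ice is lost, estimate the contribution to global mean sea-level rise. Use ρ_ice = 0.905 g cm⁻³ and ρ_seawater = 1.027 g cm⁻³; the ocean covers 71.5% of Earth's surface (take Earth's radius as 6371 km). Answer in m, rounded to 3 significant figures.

≈ 1.55 m

Eryane: 1.10×10^13 m³ × (905/1027) = 9.693×10^12 m³ of water.
Thureg: ice volume = 14.6 km² × 354 m = 5.168 km³; 5.168 × (905/1027) = 4.554 km³ of water.
Eryik: 6.29×10^5 km³ × (905/1027) = 5.543×10^5 km³ of water.
Total added water ≈ 5.640×10^14 m³ over 3.65×10^14 m² → Δh = 1.55 m.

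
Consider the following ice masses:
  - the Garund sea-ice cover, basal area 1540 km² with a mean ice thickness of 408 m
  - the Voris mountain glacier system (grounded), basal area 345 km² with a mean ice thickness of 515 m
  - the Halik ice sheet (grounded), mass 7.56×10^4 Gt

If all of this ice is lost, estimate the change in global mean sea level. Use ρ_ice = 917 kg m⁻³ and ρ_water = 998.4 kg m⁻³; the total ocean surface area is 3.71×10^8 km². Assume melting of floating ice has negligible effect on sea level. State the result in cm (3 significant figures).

The Garund sea-ice cover is floating and already displaces its own weight of water, so its melt adds essentially nothing to sea level.
Voris: ice volume = 345 km² × 515 m = 177.7 km³; 177.7 × (917/998.4) = 163.2 km³ of water.
Halik: 7.56×10^4 Gt = 7.560×10^16 kg; dividing by ρ_w = 998.4 kg m⁻³ gives 7.572×10^13 m³ of water.
Total added water ≈ 7.588×10^13 m³ over 3.71×10^14 m² → Δh = 0.205 m = 20.5 cm.

≈ 20.5 cm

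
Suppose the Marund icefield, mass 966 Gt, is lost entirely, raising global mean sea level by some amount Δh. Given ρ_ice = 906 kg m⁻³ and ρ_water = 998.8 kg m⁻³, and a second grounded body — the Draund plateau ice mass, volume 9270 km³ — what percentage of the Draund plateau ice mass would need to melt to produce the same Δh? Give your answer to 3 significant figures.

≈ 11.5 %

Equal sea-level rise means equal mass of meltwater, i.e. equal mass of ice lost.
Ice mass of Marund: 9.660×10^14 kg; ice mass of Draund: 8.399×10^15 kg.
Fraction required = 9.660×10^14 / 8.399×10^15 = 0.115 → 11.5 %.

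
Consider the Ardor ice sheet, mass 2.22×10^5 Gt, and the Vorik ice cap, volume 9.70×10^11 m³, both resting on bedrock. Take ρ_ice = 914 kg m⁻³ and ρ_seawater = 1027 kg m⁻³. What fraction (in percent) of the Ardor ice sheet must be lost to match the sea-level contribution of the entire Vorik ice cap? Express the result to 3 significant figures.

Equal sea-level rise means equal mass of meltwater, i.e. equal mass of ice lost.
Ice mass of Vorik: 8.866×10^14 kg; ice mass of Ardor: 2.220×10^17 kg.
Fraction required = 8.866×10^14 / 2.220×10^17 = 3.99×10^-3 → 0.399 %.

≈ 0.399 %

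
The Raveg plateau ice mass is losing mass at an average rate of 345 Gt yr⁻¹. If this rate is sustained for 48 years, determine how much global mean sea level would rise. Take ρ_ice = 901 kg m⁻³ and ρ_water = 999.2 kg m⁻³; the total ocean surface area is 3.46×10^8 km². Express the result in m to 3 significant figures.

Total mass lost = 345 Gt/yr × 48 yr = 1.656×10^4 Gt = 1.656×10^16 kg.
ρ_w = 999.2 kg m⁻³, so water volume = 1.656×10^16 / 999.2 = 1.657×10^13 m³.
Δh = 1.657×10^13 / 3.46×10^14 = 0.0479 m.

≈ 0.0479 m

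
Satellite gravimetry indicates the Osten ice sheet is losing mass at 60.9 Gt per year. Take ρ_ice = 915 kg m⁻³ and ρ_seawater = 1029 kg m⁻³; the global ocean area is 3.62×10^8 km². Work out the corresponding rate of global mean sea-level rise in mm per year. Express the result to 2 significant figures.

≈ 0.16 mm/yr

ρ_w = 1029 kg m⁻³. Annual water volume added = 60.9 Gt / ρ_w = 6.090×10^13 kg / 1029 kg m⁻³ = 5.918×10^10 m³.
Δh per year = 5.918×10^10 / 3.62×10^14 = 1.63×10^-4 m = 0.16 mm.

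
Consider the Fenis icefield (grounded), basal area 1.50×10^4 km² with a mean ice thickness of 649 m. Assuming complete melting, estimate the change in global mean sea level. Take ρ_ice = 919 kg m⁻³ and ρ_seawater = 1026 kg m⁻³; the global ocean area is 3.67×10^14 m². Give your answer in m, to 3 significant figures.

Fenis: ice volume = 1.50×10^4 km² × 649 m = 9735 km³; 9735 × (919/1026) = 8720 km³ of water.
Spread over 3.67×10^14 m² of ocean, Δh = 8.720×10^12 / 3.67×10^14 = 0.0238 m.

≈ 0.0238 m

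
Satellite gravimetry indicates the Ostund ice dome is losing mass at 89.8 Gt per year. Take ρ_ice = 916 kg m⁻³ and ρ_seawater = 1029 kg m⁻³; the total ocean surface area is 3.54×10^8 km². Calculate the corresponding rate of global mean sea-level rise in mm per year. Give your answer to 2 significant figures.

≈ 0.25 mm/yr

ρ_w = 1029 kg m⁻³. Annual water volume added = 89.8 Gt / ρ_w = 8.980×10^13 kg / 1029 kg m⁻³ = 8.727×10^10 m³.
Δh per year = 8.727×10^10 / 3.54×10^14 = 2.47×10^-4 m = 0.25 mm.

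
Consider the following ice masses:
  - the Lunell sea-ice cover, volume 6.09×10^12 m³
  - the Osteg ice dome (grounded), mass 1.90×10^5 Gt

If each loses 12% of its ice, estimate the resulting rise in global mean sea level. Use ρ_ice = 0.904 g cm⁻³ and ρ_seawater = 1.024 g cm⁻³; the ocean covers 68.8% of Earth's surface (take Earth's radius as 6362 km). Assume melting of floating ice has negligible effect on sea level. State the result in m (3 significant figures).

The Lunell sea-ice cover is floating and already displaces its own weight of water, so its melt adds essentially nothing to sea level.
Osteg: 0.12 × 1.90×10^5 Gt = 2.280×10^16 kg; dividing by ρ_w = 1.024 g cm⁻³ = 1024 kg m⁻³ gives 2.227×10^13 m³ of water.
Total added water ≈ 2.227×10^13 m³ over 3.50×10^14 m² → Δh = 0.0636 m.

≈ 0.0636 m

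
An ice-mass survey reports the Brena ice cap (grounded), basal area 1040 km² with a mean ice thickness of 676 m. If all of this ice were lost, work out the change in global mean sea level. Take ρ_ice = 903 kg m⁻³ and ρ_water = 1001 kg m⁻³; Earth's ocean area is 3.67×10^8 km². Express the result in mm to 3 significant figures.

≈ 1.73 mm

Brena: ice volume = 1040 km² × 676 m = 703.0 km³; 703.0 × (903/1001) = 634.2 km³ of water.
Spread over 3.67×10^14 m² of ocean, Δh = 6.342×10^11 / 3.67×10^14 = 1.73×10^-3 m = 1.73 mm.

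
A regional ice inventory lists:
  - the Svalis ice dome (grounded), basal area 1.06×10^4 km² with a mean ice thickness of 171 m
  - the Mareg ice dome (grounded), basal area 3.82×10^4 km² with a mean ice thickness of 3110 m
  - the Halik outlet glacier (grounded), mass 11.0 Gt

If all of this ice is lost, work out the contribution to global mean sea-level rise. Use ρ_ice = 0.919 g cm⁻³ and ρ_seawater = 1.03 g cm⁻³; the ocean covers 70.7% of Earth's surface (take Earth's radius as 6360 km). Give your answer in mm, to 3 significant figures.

≈ 299 mm

Svalis: ice volume = 1.06×10^4 km² × 171 m = 1813 km³; 1813 × (919/1030) = 1617 km³ of water.
Mareg: ice volume = 3.82×10^4 km² × 3110 m = 1.188×10^5 km³; 1.188×10^5 × (919/1030) = 1.060×10^5 km³ of water.
Halik: 11.0 Gt = 1.100×10^13 kg; dividing by ρ_w = 1.03 g cm⁻³ = 1030 kg m⁻³ gives 1.068×10^10 m³ of water.
Total added water ≈ 1.076×10^14 m³ over 3.59×10^14 m² → Δh = 0.299 m = 299 mm.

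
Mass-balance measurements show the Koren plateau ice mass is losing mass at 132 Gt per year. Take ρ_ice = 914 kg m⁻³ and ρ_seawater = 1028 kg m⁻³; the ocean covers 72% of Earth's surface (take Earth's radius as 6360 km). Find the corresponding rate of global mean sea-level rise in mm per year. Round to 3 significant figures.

ρ_w = 1028 kg m⁻³. Annual water volume added = 132 Gt / ρ_w = 1.320×10^14 kg / 1028 kg m⁻³ = 1.284×10^11 m³.
Δh per year = 1.284×10^11 / 3.66×10^14 = 3.51×10^-4 m = 0.351 mm.

≈ 0.351 mm/yr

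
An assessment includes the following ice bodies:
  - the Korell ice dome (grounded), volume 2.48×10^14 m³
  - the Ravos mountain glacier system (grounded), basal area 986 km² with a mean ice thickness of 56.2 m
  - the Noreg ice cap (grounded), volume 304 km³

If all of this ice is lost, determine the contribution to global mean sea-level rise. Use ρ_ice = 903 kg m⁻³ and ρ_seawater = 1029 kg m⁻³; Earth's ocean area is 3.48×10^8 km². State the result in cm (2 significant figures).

≈ 63 cm

Korell: 2.48×10^14 m³ × (903/1029) = 2.176×10^14 m³ of water.
Ravos: ice volume = 986 km² × 56.2 m = 55.41 km³; 55.41 × (903/1029) = 48.63 km³ of water.
Noreg: 304 km³ × (903/1029) = 266.8 km³ of water.
Total added water ≈ 2.179×10^14 m³ over 3.48×10^14 m² → Δh = 0.626 m = 63 cm.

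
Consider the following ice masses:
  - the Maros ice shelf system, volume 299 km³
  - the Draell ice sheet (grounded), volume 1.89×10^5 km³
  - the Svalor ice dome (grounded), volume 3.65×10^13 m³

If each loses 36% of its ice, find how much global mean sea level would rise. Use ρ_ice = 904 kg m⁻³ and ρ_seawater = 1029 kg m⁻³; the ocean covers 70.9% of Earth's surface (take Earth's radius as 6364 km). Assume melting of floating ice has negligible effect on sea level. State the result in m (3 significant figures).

The Maros ice shelf system is floating and already displaces its own weight of water, so its melt adds essentially nothing to sea level.
Draell: 0.36 × 1.89×10^5 km³ × (904/1029) = 5.977×10^4 km³ of water.
Svalor: 0.36 × 3.65×10^13 m³ × (904/1029) = 1.154×10^13 m³ of water.
Total added water ≈ 7.132×10^13 m³ over 3.61×10^14 m² → Δh = 0.198 m.

≈ 0.198 m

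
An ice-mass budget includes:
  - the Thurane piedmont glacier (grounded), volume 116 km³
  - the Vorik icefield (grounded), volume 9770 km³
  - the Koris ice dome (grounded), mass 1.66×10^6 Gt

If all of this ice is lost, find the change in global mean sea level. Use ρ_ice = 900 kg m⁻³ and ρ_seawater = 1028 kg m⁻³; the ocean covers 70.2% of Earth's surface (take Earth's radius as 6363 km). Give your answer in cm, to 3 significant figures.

Thurane: 116 km³ × (900/1028) = 101.6 km³ of water.
Vorik: 9770 km³ × (900/1028) = 8554 km³ of water.
Koris: 1.66×10^6 Gt = 1.660×10^18 kg; dividing by ρ_w = 1028 kg m⁻³ gives 1.615×10^15 m³ of water.
Total added water ≈ 1.623×10^15 m³ over 3.57×10^14 m² → Δh = 4.55 m = 455 cm.

≈ 455 cm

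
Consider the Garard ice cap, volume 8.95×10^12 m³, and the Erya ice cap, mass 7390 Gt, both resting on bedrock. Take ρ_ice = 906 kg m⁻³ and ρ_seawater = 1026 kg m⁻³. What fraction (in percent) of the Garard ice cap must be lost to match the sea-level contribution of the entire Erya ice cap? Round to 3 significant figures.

Equal sea-level rise means equal mass of meltwater, i.e. equal mass of ice lost.
Ice mass of Erya: 7.390×10^15 kg; ice mass of Garard: 8.109×10^15 kg.
Fraction required = 7.390×10^15 / 8.109×10^15 = 0.911 → 91.1 %.

≈ 91.1 %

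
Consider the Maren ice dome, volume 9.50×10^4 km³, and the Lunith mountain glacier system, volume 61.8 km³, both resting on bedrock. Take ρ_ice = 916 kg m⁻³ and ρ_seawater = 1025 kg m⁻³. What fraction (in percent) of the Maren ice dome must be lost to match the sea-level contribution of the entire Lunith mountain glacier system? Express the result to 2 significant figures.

≈ 0.065 %

Equal sea-level rise means equal mass of meltwater, i.e. equal mass of ice lost.
Ice mass of Lunith: 5.661×10^13 kg; ice mass of Maren: 8.702×10^16 kg.
Fraction required = 5.661×10^13 / 8.702×10^16 = 6.51×10^-4 → 0.065 %.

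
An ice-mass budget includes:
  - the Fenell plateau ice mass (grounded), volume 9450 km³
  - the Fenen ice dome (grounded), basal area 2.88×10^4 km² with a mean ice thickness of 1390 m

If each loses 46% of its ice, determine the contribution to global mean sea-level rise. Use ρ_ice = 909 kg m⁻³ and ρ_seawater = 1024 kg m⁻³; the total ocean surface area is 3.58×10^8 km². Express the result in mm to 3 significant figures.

≈ 56.4 mm

Fenell: 0.46 × 9450 km³ × (909/1024) = 3859 km³ of water.
Fenen: ice volume = 2.88×10^4 km² × 1390 m = 4.003×10^4 km³; 0.46 × 4.003×10^4 × (909/1024) = 1.635×10^4 km³ of water.
Total added water ≈ 2.021×10^13 m³ over 3.58×10^14 m² → Δh = 0.0564 m = 56.4 mm.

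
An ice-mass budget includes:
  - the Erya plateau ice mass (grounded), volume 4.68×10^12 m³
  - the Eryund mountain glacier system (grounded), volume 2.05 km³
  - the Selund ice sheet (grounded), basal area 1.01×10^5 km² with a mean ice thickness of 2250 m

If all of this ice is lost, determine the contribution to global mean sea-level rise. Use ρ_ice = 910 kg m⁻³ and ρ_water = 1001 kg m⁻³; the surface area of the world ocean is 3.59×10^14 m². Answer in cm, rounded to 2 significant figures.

≈ 59 cm

Erya: 4.68×10^12 m³ × (910/1001) = 4.255×10^12 m³ of water.
Eryund: 2.05 km³ × (910/1001) = 1.864 km³ of water.
Selund: ice volume = 1.01×10^5 km² × 2250 m = 2.272×10^5 km³; 2.272×10^5 × (910/1001) = 2.066×10^5 km³ of water.
Total added water ≈ 2.108×10^14 m³ over 3.59×10^14 m² → Δh = 0.587 m = 59 cm.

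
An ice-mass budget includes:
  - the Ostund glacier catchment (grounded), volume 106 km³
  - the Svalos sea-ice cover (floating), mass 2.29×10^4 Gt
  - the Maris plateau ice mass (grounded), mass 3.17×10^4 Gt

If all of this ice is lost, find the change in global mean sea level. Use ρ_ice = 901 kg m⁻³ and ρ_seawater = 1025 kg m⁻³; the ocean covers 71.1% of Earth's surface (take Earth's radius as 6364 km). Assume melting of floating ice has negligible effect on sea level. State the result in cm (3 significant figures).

Ostund: 106 km³ × (901/1025) = 93.18 km³ of water.
The Svalos sea-ice cover is floating and already displaces its own weight of water, so its melt adds essentially nothing to sea level.
Maris: 3.17×10^4 Gt = 3.170×10^16 kg; dividing by ρ_w = 1025 kg m⁻³ gives 3.093×10^13 m³ of water.
Total added water ≈ 3.102×10^13 m³ over 3.62×10^14 m² → Δh = 0.0857 m = 8.57 cm.

≈ 8.57 cm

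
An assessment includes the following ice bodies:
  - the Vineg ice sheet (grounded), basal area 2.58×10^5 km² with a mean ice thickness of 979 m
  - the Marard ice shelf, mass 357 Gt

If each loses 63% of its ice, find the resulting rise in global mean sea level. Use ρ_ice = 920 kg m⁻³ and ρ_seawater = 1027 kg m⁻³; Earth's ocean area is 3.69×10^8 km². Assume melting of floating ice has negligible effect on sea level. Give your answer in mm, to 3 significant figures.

Vineg: ice volume = 2.58×10^5 km² × 979 m = 2.526×10^5 km³; 0.63 × 2.526×10^5 × (920/1027) = 1.425×10^5 km³ of water.
The Marard ice shelf is floating and already displaces its own weight of water, so its melt adds essentially nothing to sea level.
Total added water ≈ 1.425×10^14 m³ over 3.69×10^14 m² → Δh = 0.386 m = 386 mm.

≈ 386 mm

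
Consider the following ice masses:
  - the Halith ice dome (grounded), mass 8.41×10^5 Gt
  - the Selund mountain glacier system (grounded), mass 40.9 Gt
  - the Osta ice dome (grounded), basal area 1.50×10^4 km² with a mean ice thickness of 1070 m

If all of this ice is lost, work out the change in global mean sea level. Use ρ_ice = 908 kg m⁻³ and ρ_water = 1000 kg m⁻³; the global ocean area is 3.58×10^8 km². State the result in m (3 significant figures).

≈ 2.39 m

Halith: 8.41×10^5 Gt = 8.410×10^17 kg; dividing by ρ_w = 1000 kg m⁻³ gives 8.410×10^14 m³ of water.
Selund: 40.9 Gt = 4.090×10^13 kg; dividing by ρ_w = 1000 kg m⁻³ gives 4.090×10^10 m³ of water.
Osta: ice volume = 1.50×10^4 km² × 1070 m = 1.605×10^4 km³; 1.605×10^4 × (908/1000) = 1.457×10^4 km³ of water.
Total added water ≈ 8.556×10^14 m³ over 3.58×10^14 m² → Δh = 2.39 m.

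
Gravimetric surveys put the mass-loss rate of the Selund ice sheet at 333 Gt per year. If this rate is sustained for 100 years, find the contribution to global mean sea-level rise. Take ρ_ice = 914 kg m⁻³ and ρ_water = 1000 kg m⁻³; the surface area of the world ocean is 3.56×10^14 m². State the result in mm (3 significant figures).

Total mass lost = 333 Gt/yr × 100 yr = 3.330×10^4 Gt = 3.330×10^16 kg.
ρ_w = 1000 kg m⁻³, so water volume = 3.330×10^16 / 1000 = 3.330×10^13 m³.
Δh = 3.330×10^13 / 3.56×10^14 = 0.0935 m = 93.5 mm.

≈ 93.5 mm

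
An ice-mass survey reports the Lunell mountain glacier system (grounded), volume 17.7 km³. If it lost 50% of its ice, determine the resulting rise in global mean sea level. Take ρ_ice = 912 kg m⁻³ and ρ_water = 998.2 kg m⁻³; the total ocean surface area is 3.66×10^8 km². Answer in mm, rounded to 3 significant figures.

≈ 0.0221 mm

Lunell: 0.5 × 17.7 km³ × (912/998.2) = 8.086 km³ of water.
Spread over 3.66×10^14 m² of ocean, Δh = 8.086×10^9 / 3.66×10^14 = 2.21×10^-5 m = 0.0221 mm.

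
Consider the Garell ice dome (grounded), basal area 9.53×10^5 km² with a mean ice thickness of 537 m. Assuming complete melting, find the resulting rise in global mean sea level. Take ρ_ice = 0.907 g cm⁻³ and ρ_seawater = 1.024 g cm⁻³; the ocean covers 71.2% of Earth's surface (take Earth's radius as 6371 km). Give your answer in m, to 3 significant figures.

Garell: ice volume = 9.53×10^5 km² × 537 m = 5.118×10^5 km³; 5.118×10^5 × (907/1024) = 4.533×10^5 km³ of water.
Spread over 3.63×10^14 m² of ocean, Δh = 4.533×10^14 / 3.63×10^14 = 1.25 m.

≈ 1.25 m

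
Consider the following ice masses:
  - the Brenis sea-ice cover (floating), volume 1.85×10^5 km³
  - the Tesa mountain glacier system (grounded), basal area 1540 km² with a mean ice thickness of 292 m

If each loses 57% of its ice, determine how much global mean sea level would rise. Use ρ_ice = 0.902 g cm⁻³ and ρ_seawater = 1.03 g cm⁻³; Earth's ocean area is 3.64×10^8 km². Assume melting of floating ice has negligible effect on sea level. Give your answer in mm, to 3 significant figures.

The Brenis sea-ice cover is floating and already displaces its own weight of water, so its melt adds essentially nothing to sea level.
Tesa: ice volume = 1540 km² × 292 m = 449.7 km³; 0.57 × 449.7 × (902/1030) = 224.5 km³ of water.
Total added water ≈ 2.245×10^11 m³ over 3.64×10^14 m² → Δh = 6.17×10^-4 m = 0.617 mm.

≈ 0.617 mm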